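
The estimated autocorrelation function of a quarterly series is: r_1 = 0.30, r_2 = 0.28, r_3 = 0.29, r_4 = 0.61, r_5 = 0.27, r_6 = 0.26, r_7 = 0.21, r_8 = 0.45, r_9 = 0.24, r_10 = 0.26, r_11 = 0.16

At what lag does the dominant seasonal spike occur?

The largest autocorrelation is r_4 = 0.61, with a weaker echo at lag 8 (0.45); the remaining lags stay at or below 0.30. The elevated value at lag 1 (0.30), dropping to 0.28 at lag 2, reflects decaying short-term dependence rather than seasonality.
The dominant spike at lag 4 indicates a seasonal period of 4.

4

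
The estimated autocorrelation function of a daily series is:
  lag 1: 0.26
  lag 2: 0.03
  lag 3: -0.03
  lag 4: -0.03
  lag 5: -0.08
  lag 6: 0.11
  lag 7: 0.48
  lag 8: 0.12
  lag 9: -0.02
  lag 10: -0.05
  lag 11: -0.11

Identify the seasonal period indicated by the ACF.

7

The largest autocorrelation is r_7 = 0.48; the remaining lags stay at or below 0.26. The elevated value at lag 1 (0.26), dropping to 0.03 at lag 2, reflects decaying short-term dependence rather than seasonality.
The dominant spike at lag 7 indicates a seasonal period of 7.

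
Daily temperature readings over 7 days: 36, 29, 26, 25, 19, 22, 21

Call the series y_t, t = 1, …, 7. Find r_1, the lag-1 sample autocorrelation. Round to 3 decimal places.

0.402

Mean ȳ = (36 + 29 + 26 + 25 + 19 + 22 + 21)/7 = 25.4286
Deviations from mean: 10.5714, 3.5714, 0.5714, -0.4286, -6.4286, -3.4286, -4.4286
Σ(y_t−ȳ)(y_{t+1}−ȳ) = (37.7551) + (2.0408) + (-0.2449) + (2.7551) + (22.0408) + (15.1837) = 79.5306
Denominator Σ(y_t−ȳ)² = 197.7143
r_1 = 79.5306 / 197.7143 = 0.402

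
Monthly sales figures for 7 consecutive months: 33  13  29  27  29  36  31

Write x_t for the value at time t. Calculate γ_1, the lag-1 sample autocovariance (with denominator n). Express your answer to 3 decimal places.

Mean x̄ = (33 + 13 + 29 + 27 + 29 + 36 + 31)/7 = 28.2857
Σ_{t=1}^{6}(x_t−x̄)(x_{t+1}−x̄) = -58.3673
γ_1 = -58.3673 / 7 = -8.338

-8.338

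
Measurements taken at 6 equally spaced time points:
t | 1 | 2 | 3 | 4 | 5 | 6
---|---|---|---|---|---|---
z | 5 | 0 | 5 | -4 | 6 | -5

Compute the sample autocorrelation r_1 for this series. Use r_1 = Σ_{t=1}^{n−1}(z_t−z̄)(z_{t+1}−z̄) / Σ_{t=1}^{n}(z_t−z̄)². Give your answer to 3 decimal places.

Mean z̄ = (5 + 0 + 5 − 4 + 6 − 5)/6 = 1.1667
Σ(z_t−z̄)(z_{t+1}−z̄) = (-4.4722) + (-4.4722) + (-19.8056) + (-24.9722) + (-29.8056) = -83.5278
Denominator Σ(z_t−z̄)² = 118.8333
r_1 = -83.5278 / 118.8333 = -0.703

-0.703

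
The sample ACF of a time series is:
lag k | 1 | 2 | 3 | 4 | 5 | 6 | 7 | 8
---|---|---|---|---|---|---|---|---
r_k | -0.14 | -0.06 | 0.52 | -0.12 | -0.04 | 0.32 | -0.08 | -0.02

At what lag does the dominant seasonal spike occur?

3

The largest autocorrelation is r_3 = 0.52, with a weaker echo at lag 6 (0.32); the remaining lags stay at or below -0.02.
The dominant spike at lag 3 indicates a seasonal period of 3.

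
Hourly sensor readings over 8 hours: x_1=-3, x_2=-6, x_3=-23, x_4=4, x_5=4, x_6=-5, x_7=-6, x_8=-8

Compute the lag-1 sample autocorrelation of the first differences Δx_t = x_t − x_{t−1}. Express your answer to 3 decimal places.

First differences Δx: -3, -17, 27, 0, -9, -1, -2
Mean of differences = -0.7143
Numerator Σ(Δx_t−Δx̄)(Δx_{t+1}−Δx̄) = -397.5102
Denominator Σ(Δx_t−Δx̄)² = 1109.4286
r_1(Δx) = -397.5102 / 1109.4286 = -0.358

-0.358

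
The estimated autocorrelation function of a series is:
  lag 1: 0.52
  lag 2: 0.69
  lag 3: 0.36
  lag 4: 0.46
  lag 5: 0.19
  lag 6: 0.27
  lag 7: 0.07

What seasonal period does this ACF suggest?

The largest autocorrelation is r_2 = 0.69; the remaining lags stay at or below 0.52.
The dominant spike at lag 2 indicates a seasonal period of 2.

2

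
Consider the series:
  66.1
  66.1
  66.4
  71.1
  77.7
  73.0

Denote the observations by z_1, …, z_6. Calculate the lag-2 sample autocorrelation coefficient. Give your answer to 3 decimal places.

-0.129

Mean z̄ = (66.1 + 66.1 + 66.4 + 71.1 + 77.7 + 73.0)/6 = 70.0667
Σ(z_t−z̄)(z_{t+2}−z̄) = (14.5444) + (-4.0989) + (-27.9889) + (3.0311) = -14.5122
Denominator Σ(z_t−z̄)² = 112.8533
r_2 = -14.5122 / 112.8533 = -0.129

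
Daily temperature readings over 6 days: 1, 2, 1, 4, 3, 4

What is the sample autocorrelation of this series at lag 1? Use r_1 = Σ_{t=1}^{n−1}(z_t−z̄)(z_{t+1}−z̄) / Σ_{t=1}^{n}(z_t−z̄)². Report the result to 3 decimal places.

Mean z̄ = (1 + 2 + 1 + 4 + 3 + 4)/6 = 2.5000
Deviations from mean: -1.5000, -0.5000, -1.5000, 1.5000, 0.5000, 1.5000
Numerator Σ_{t=1}^{5}(z_t−z̄)(z_{t+1}−z̄) = 0.7500
Denominator Σ(z_t−z̄)² = 9.5000
r_1 = 0.7500 / 9.5000 = 0.079

0.079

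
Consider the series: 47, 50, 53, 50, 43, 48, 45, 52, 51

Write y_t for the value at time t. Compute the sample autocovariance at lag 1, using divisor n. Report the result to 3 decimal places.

Mean ȳ = (47 + 50 + 53 + 50 + 43 + 48 + 45 + 52 + 51)/9 = 48.7778
Σ_{t=1}^{8}(y_t−ȳ)(y_{t+1}−ȳ) = 3.5062
γ_1 = 3.5062 / 9 = 0.390

0.390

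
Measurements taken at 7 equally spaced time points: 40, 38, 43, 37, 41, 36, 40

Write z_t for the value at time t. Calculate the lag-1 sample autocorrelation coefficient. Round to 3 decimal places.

Mean z̄ = (40 + 38 + 43 + 37 + 41 + 36 + 40)/7 = 39.2857
Deviations from mean: 0.7143, -1.2857, 3.7143, -2.2857, 1.7143, -3.2857, 0.7143
Numerator Σ_{t=1}^{6}(z_t−z̄)(z_{t+1}−z̄) = -26.0816
Denominator Σ(z_t−z̄)² = 35.4286
r_1 = -26.0816 / 35.4286 = -0.736

-0.736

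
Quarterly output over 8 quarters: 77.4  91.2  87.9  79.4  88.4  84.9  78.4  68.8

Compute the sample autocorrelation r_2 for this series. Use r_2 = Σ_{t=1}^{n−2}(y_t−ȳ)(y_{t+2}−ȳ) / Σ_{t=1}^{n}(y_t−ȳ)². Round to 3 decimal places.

-0.216

Mean ȳ = (77.4 + 91.2 + 87.9 + 79.4 + 88.4 + 84.9 + 78.4 + 68.8)/8 = 82.0500
Deviations from mean: -4.6500, 9.1500, 5.8500, -2.6500, 6.3500, 2.8500, -3.6500, -13.2500
Σ(y_t−ȳ)(y_{t+2}−ȳ) = (-27.2025) + (-24.2475) + (37.1475) + (-7.5525) + (-23.1775) + (-37.7625) = -82.7950
Denominator Σ(y_t−ȳ)² = 383.9200
r_2 = -82.7950 / 383.9200 = -0.216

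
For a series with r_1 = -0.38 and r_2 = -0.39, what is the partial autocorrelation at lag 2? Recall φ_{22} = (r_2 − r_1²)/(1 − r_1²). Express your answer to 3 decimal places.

-0.625

φ_{22} = (r_2 − r_1²) / (1 − r_1²)
r_1² = (-0.38)² = 0.1444
Numerator = -0.39 − 0.1444 = -0.5344; denominator = 1 − 0.1444 = 0.8556
φ_{22} = -0.5344 / 0.8556 = -0.625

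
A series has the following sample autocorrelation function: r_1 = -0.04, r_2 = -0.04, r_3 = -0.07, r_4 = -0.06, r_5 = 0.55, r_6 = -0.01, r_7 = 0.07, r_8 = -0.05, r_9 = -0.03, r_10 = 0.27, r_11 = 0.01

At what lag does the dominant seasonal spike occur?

5

The largest autocorrelation is r_5 = 0.55, with a weaker echo at lag 10 (0.27); the remaining lags stay at or below 0.07.
The dominant spike at lag 5 indicates a seasonal period of 5.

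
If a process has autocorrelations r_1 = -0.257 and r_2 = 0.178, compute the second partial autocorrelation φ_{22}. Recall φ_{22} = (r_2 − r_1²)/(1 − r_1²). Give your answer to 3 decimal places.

φ_{22} = (r_2 − r_1²) / (1 − r_1²)
r_1² = (-0.257)² = 0.066049
Numerator = 0.178 − 0.0660 = 0.1120; denominator = 1 − 0.0660 = 0.9340
φ_{22} = 0.1120 / 0.9340 = 0.120

0.120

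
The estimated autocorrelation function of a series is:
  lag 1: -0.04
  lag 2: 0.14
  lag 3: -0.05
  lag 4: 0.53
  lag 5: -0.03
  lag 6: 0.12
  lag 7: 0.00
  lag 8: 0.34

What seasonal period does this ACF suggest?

4

The largest autocorrelation is r_4 = 0.53, with a weaker echo at lag 8 (0.34); the remaining lags stay at or below 0.14.
The dominant spike at lag 4 indicates a seasonal period of 4.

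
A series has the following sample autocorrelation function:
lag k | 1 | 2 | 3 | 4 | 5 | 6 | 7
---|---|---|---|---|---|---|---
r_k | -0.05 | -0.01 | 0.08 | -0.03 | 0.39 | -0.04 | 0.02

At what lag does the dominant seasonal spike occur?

The largest autocorrelation is r_5 = 0.39; the remaining lags stay at or below 0.08.
The dominant spike at lag 5 indicates a seasonal period of 5.

5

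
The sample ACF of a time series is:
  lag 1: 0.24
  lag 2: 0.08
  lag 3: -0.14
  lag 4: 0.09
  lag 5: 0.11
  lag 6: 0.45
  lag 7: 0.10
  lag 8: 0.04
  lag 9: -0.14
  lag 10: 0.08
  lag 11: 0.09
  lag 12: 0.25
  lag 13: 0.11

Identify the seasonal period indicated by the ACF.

The largest autocorrelation is r_6 = 0.45, with a weaker echo at lag 12 (0.25); the remaining lags stay at or below 0.24. The elevated value at lag 1 (0.24), dropping to 0.08 at lag 2, reflects decaying short-term dependence rather than seasonality.
The dominant spike at lag 6 indicates a seasonal period of 6.

6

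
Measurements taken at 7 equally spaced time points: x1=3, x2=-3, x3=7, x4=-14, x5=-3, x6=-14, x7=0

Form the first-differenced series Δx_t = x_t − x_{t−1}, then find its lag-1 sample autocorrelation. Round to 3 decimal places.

First differences Δx: -6, 10, -21, 11, -11, 14
Mean of differences = -0.5000
Numerator Σ(Δx_t−Δx̄)(Δx_{t+1}−Δx̄) = -781.7500
Denominator Σ(Δx_t−Δx̄)² = 1013.5000
r_1(Δx) = -781.7500 / 1013.5000 = -0.771

-0.771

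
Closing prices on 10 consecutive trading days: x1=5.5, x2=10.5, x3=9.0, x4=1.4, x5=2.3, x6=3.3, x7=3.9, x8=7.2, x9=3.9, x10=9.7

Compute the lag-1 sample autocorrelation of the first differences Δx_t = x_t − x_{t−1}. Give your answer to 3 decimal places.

-0.189

First differences Δx: 5.0, -1.5, -7.6, 0.9, 1.0, 0.6, 3.3, -3.3, 5.8
Mean of differences = 0.4667
Numerator Σ(Δx_t−Δx̄)(Δx_{t+1}−Δx̄) = -26.6278
Denominator Σ(Δx_t−Δx̄)² = 140.6400
r_1(Δx) = -26.6278 / 140.6400 = -0.189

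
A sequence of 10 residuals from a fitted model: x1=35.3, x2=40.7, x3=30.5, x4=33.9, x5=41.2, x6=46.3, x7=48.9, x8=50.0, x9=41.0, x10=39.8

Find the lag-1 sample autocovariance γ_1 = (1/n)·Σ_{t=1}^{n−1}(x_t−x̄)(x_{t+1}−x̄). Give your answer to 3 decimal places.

Mean x̄ = (35.3 + 40.7 + 30.5 + 33.9 + 41.2 + 46.3 + 48.9 + 50.0 + 41.0 + 39.8)/10 = 40.7600
Σ_{t=1}^{9}(x_t−x̄)(x_{t+1}−x̄) = 193.0424
γ_1 = 193.0424 / 10 = 19.304

19.304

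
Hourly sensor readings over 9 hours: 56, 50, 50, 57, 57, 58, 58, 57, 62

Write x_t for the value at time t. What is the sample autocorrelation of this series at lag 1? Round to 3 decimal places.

Mean x̄ = (56 + 50 + 50 + 57 + 57 + 58 + 58 + 57 + 62)/9 = 56.1111
Numerator Σ_{t=1}^{8}(x_t−x̄)(x_{t+1}−x̄) = 45.5432
Denominator Σ(x_t−x̄)² = 118.8889
r_1 = 45.5432 / 118.8889 = 0.383

0.383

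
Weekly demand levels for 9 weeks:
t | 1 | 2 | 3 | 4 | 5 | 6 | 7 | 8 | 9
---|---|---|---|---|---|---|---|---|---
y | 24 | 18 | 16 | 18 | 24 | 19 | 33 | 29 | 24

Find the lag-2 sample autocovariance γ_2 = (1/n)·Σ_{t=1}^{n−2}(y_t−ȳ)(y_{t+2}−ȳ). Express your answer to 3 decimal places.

Mean ȳ = (24 + 18 + 16 + 18 + 24 + 19 + 33 + 29 + 24)/9 = 22.7778
Σ_{t=1}^{7}(y_t−ȳ)(y_{t+2}−ȳ) = 25.7901
γ_2 = 25.7901 / 9 = 2.866

2.866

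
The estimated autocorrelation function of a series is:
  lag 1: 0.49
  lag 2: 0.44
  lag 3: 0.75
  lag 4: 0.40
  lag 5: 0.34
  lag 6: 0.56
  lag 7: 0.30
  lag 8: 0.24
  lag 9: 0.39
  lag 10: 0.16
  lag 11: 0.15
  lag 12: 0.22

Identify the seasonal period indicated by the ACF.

The largest autocorrelation is r_3 = 0.75, with a weaker echo at lag 6 (0.56); the remaining lags stay at or below 0.49. The elevated value at lag 1 (0.49), dropping to 0.44 at lag 2, reflects decaying short-term dependence rather than seasonality.
The dominant spike at lag 3 indicates a seasonal period of 3.

3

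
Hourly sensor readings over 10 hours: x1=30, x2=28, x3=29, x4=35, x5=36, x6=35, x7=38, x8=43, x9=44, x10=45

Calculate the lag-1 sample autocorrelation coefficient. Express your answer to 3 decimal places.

0.721

Mean x̄ = (30 + 28 + 29 + 35 + 36 + 35 + 38 + 43 + 44 + 45)/10 = 36.3000
Numerator Σ_{t=1}^{9}(x_t−x̄)(x_{t+1}−x̄) = 250.9100
Denominator Σ(x_t−x̄)² = 348.1000
r_1 = 250.9100 / 348.1000 = 0.721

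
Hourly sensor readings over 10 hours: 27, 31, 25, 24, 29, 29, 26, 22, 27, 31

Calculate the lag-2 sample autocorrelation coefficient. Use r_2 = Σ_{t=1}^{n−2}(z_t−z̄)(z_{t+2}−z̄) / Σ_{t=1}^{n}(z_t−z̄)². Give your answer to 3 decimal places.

-0.676

Mean z̄ = (27 + 31 + 25 + 24 + 29 + 29 + 26 + 22 + 27 + 31)/10 = 27.1000
Numerator Σ_{t=1}^{8}(z_t−z̄)(z_{t+2}−z̄) = -53.3200
Denominator Σ(z_t−z̄)² = 78.9000
r_2 = -53.3200 / 78.9000 = -0.676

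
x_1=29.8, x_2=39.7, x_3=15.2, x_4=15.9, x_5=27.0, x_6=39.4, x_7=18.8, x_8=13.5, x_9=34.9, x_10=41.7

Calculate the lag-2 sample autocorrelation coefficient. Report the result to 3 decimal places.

-0.652

Mean x̄ = (29.8 + 39.7 + 15.2 + 15.9 + 27.0 + 39.4 + 18.8 + 13.5 + 34.9 + 41.7)/10 = 27.5900
Numerator Σ_{t=1}^{8}(x_t−x̄)(x_{t+2}−x̄) = -723.9782
Denominator Σ(x_t−x̄)² = 1109.8490
r_2 = -723.9782 / 1109.8490 = -0.652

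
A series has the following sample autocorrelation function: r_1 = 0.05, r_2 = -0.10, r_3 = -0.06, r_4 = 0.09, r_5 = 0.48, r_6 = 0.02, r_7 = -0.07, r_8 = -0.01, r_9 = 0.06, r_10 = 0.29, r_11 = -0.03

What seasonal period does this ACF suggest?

The largest autocorrelation is r_5 = 0.48, with a weaker echo at lag 10 (0.29); the remaining lags stay at or below 0.09.
The dominant spike at lag 5 indicates a seasonal period of 5.

5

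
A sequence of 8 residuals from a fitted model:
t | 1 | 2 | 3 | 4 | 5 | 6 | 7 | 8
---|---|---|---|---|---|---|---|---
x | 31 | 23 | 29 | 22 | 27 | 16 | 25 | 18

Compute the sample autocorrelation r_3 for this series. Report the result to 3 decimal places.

Mean x̄ = (31 + 23 + 29 + 22 + 27 + 16 + 25 + 18)/8 = 23.8750
Σ(x_t−x̄)(x_{t+3}−x̄) = (-13.3594) + (-2.7344) + (-40.3594) + (-2.1094) + (-18.3594) = -76.9219
Denominator Σ(x_t−x̄)² = 188.8750
r_3 = -76.9219 / 188.8750 = -0.407

-0.407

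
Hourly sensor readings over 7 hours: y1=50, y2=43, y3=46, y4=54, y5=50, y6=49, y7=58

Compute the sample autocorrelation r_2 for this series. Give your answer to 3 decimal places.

Mean ȳ = (50 + 43 + 46 + 54 + 50 + 49 + 58)/7 = 50.0000
Deviations from mean: 0.0000, -7.0000, -4.0000, 4.0000, 0.0000, -1.0000, 8.0000
Σ(y_t−ȳ)(y_{t+2}−ȳ) = (0.0000) + (-28.0000) + (0.0000) + (-4.0000) + (0.0000) = -32.0000
Denominator Σ(y_t−ȳ)² = 146.0000
r_2 = -32.0000 / 146.0000 = -0.219

-0.219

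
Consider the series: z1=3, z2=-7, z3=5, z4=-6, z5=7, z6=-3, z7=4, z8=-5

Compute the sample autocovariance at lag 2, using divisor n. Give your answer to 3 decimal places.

19.203

Mean z̄ = (3 − 7 + 5 − 6 + 7 − 3 + 4 − 5)/8 = -0.2500
Σ_{t=1}^{6}(z_t−z̄)(z_{t+2}−z̄) = 153.6250
γ_2 = 153.6250 / 8 = 19.203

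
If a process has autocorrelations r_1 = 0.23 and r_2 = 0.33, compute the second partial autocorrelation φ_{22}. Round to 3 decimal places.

0.293

φ_{22} = (r_2 − r_1²) / (1 − r_1²)
r_1² = (0.23)² = 0.0529
Numerator = 0.33 − 0.0529 = 0.2771; denominator = 1 − 0.0529 = 0.9471
φ_{22} = 0.2771 / 0.9471 = 0.293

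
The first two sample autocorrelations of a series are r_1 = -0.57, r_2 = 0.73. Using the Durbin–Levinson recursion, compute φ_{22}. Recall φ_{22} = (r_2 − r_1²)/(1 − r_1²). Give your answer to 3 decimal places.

φ_{22} = (r_2 − r_1²) / (1 − r_1²)
r_1² = (-0.57)² = 0.3249
Numerator = 0.73 − 0.3249 = 0.4051; denominator = 1 − 0.3249 = 0.6751
φ_{22} = 0.4051 / 0.6751 = 0.600

0.600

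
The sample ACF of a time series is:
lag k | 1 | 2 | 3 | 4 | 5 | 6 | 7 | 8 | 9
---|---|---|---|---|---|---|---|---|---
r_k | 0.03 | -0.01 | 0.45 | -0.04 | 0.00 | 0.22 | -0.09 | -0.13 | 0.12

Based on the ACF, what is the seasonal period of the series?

The largest autocorrelation is r_3 = 0.45, with a weaker echo at lag 6 (0.22); the remaining lags stay at or below 0.12.
The dominant spike at lag 3 indicates a seasonal period of 3.

3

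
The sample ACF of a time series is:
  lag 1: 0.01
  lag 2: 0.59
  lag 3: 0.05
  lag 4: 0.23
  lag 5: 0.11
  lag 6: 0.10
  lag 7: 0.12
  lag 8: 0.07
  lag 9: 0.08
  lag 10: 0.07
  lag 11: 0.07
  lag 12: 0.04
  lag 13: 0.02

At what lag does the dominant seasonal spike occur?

The largest autocorrelation is r_2 = 0.59, with a weaker echo at lag 4 (0.23); the remaining lags stay at or below 0.12.
The dominant spike at lag 2 indicates a seasonal period of 2.

2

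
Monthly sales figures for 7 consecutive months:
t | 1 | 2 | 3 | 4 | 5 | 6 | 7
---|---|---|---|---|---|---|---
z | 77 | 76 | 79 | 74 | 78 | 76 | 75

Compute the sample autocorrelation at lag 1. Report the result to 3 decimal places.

Mean z̄ = (77 + 76 + 79 + 74 + 78 + 76 + 75)/7 = 76.4286
Deviations from mean: 0.5714, -0.4286, 2.5714, -2.4286, 1.5714, -0.4286, -1.4286
Numerator Σ_{t=1}^{6}(z_t−z̄)(z_{t+1}−z̄) = -11.4694
Denominator Σ(z_t−z̄)² = 17.7143
r_1 = -11.4694 / 17.7143 = -0.647

-0.647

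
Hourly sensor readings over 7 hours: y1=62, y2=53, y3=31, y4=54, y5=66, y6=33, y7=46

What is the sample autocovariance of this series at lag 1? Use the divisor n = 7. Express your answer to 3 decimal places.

Mean ȳ = (62 + 53 + 31 + 54 + 66 + 33 + 46)/7 = 49.2857
Σ_{t=1}^{6}(y_t−ȳ)(y_{t+1}−ȳ) = -246.7959
γ_1 = -246.7959 / 7 = -35.257

-35.257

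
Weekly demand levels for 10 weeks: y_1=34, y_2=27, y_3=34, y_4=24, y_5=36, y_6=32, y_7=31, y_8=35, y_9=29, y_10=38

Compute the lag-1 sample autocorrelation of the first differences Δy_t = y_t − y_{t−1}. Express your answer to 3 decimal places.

First differences Δy: -7, 7, -10, 12, -4, -1, 4, -6, 9
Mean of differences = 0.4444
Numerator Σ(Δy_t−Δȳ)(Δy_{t+1}−Δȳ) = -366.0864
Denominator Σ(Δy_t−Δȳ)² = 490.2222
r_1(Δy) = -366.0864 / 490.2222 = -0.747

-0.747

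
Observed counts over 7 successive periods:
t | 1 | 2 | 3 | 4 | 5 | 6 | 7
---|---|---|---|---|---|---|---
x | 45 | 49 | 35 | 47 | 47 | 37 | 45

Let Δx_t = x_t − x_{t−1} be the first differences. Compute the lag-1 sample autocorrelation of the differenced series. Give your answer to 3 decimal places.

-0.585

First differences Δx: 4, -14, 12, 0, -10, 8
Mean of differences = 0.0000
Numerator Σ(Δx_t−Δx̄)(Δx_{t+1}−Δx̄) = -304.0000
Denominator Σ(Δx_t−Δx̄)² = 520.0000
r_1(Δx) = -304.0000 / 520.0000 = -0.585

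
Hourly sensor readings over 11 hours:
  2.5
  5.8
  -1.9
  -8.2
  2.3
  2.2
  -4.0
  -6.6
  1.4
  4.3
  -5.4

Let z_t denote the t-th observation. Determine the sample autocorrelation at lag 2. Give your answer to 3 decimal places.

Mean z̄ = (2.5 + 5.8 − 1.9 − 8.2 + 2.3 + 2.2 − 4.0 − 6.6 + 1.4 + 4.3 − 5.4)/11 = -0.6909
Numerator Σ_{t=1}^{9}(z_t−z̄)(z_{t+2}−z̄) = -151.1602
Denominator Σ(z_t−z̄)² = 224.7891
r_2 = -151.1602 / 224.7891 = -0.672

-0.672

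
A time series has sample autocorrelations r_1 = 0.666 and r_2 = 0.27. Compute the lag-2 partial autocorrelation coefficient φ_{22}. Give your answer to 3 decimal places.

φ_{22} = (r_2 − r_1²) / (1 − r_1²)
r_1² = (0.666)² = 0.443556
Numerator = 0.27 − 0.4436 = -0.1736; denominator = 1 − 0.4436 = 0.5564
φ_{22} = -0.1736 / 0.5564 = -0.312

-0.312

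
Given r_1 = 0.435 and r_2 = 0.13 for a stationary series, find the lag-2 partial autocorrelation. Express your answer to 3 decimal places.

-0.073

φ_{22} = (r_2 − r_1²) / (1 − r_1²)
r_1² = (0.435)² = 0.189225
Numerator = 0.13 − 0.1892 = -0.0592; denominator = 1 − 0.1892 = 0.8108
φ_{22} = -0.0592 / 0.8108 = -0.073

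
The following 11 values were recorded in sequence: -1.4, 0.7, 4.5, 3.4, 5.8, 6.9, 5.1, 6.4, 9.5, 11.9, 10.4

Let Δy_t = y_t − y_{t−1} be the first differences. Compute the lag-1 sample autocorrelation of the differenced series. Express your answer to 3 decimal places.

-0.204

First differences Δy: 2.1, 3.8, -1.1, 2.4, 1.1, -1.8, 1.3, 3.1, 2.4, -1.5
Mean of differences = 1.1800
Numerator Σ(Δy_t−Δȳ)(Δy_{t+1}−Δȳ) = -7.2584
Denominator Σ(Δy_t−Δȳ)² = 35.6560
r_1(Δy) = -7.2584 / 35.6560 = -0.204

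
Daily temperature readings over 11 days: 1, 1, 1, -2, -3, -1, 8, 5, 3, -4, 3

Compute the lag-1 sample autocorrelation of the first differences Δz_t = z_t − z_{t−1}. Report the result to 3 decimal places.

-0.175

First differences Δz: 0, 0, -3, -1, 2, 9, -3, -2, -7, 7
Mean of differences = 0.2000
Numerator Σ(Δz_t−Δz̄)(Δz_{t+1}−Δz̄) = -36.0400
Denominator Σ(Δz_t−Δz̄)² = 205.6000
r_1(Δz) = -36.0400 / 205.6000 = -0.175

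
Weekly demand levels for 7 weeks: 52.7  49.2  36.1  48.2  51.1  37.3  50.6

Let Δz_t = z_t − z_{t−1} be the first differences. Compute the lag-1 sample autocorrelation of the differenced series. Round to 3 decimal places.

First differences Δz: -3.5, -13.1, 12.1, 2.9, -13.8, 13.3
Mean of differences = -0.3500
Numerator Σ(Δz_t−Δz̄)(Δz_{t+1}−Δz̄) = -305.4175
Denominator Σ(Δz_t−Δz̄)² = 705.2750
r_1(Δz) = -305.4175 / 705.2750 = -0.433

-0.433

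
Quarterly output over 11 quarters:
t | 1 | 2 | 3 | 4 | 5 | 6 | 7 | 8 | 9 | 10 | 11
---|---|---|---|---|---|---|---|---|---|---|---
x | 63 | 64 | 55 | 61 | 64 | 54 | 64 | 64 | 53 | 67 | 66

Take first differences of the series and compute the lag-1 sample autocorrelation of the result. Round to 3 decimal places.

-0.534

First differences Δx: 1, -9, 6, 3, -10, 10, 0, -11, 14, -1
Mean of differences = 0.3000
Numerator Σ(Δx_t−Δx̄)(Δx_{t+1}−Δx̄) = -343.9900
Denominator Σ(Δx_t−Δx̄)² = 644.1000
r_1(Δx) = -343.9900 / 644.1000 = -0.534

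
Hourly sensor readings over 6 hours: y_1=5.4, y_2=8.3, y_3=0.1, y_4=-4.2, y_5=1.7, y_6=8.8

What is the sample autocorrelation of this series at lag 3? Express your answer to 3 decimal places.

-0.321

Mean ȳ = (5.4 + 8.3 + 0.1 − 4.2 + 1.7 + 8.8)/6 = 3.3500
Deviations from mean: 2.0500, 4.9500, -3.2500, -7.5500, -1.6500, 5.4500
Numerator Σ_{t=1}^{3}(y_t−ȳ)(y_{t+3}−ȳ) = -41.3575
Denominator Σ(y_t−ȳ)² = 128.6950
r_3 = -41.3575 / 128.6950 = -0.321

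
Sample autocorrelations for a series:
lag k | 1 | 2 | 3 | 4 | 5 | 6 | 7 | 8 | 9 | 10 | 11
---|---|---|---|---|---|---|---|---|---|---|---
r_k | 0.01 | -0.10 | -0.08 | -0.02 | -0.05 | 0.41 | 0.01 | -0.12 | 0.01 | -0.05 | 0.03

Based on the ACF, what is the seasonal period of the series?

The largest autocorrelation is r_6 = 0.41; the remaining lags stay at or below 0.03.
The dominant spike at lag 6 indicates a seasonal period of 6.

6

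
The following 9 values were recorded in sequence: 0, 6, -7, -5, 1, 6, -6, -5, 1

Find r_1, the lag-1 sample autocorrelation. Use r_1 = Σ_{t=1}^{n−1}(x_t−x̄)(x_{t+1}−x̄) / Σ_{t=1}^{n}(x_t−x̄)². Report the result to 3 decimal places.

-0.140

Mean x̄ = (0 + 6 − 7 − 5 + 1 + 6 − 6 − 5 + 1)/9 = -1.0000
Numerator Σ_{t=1}^{8}(x_t−x̄)(x_{t+1}−x̄) = -28.0000
Denominator Σ(x_t−x̄)² = 200.0000
r_1 = -28.0000 / 200.0000 = -0.140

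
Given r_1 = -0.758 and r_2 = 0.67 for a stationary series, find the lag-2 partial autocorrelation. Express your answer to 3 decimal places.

φ_{22} = (r_2 − r_1²) / (1 − r_1²)
r_1² = (-0.758)² = 0.574564
Numerator = 0.67 − 0.5746 = 0.0954; denominator = 1 − 0.5746 = 0.4254
φ_{22} = 0.0954 / 0.4254 = 0.224

0.224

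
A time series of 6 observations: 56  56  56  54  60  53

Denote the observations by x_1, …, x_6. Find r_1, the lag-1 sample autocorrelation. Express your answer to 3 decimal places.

Mean x̄ = (56 + 56 + 56 + 54 + 60 + 53)/6 = 55.8333
Deviations from mean: 0.1667, 0.1667, 0.1667, -1.8333, 4.1667, -2.8333
Numerator Σ_{t=1}^{5}(x_t−x̄)(x_{t+1}−x̄) = -19.6944
Denominator Σ(x_t−x̄)² = 28.8333
r_1 = -19.6944 / 28.8333 = -0.683

-0.683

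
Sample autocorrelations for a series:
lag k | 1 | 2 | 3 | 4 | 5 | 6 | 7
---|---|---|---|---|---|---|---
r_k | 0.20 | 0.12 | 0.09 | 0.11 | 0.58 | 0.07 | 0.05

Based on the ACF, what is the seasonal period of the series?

5

The largest autocorrelation is r_5 = 0.58; the remaining lags stay at or below 0.20. The elevated value at lag 1 (0.20), dropping to 0.12 at lag 2, reflects decaying short-term dependence rather than seasonality.
The dominant spike at lag 5 indicates a seasonal period of 5.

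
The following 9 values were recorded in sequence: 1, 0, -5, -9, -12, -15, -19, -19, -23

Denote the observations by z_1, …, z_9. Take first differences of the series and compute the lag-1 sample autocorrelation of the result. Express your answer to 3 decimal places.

-0.400

First differences Δz: -1, -5, -4, -3, -3, -4, 0, -4
Mean of differences = -3.0000
Numerator Σ(Δz_t−Δz̄)(Δz_{t+1}−Δz̄) = -8.0000
Denominator Σ(Δz_t−Δz̄)² = 20.0000
r_1(Δz) = -8.0000 / 20.0000 = -0.400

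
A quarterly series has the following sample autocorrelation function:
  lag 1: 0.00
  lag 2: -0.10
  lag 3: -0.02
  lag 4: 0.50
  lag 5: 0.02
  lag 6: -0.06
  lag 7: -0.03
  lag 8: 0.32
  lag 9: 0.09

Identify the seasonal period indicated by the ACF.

The largest autocorrelation is r_4 = 0.50, with a weaker echo at lag 8 (0.32); the remaining lags stay at or below 0.09.
The dominant spike at lag 4 indicates a seasonal period of 4.

4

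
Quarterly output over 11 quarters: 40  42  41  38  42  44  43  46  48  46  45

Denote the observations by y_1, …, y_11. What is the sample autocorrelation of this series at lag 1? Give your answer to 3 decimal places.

0.621

Mean ȳ = (40 + 42 + 41 + 38 + 42 + 44 + 43 + 46 + 48 + 46 + 45)/11 = 43.1818
Numerator Σ_{t=1}^{10}(y_t−ȳ)(y_{t+1}−ȳ) = 54.4215
Denominator Σ(y_t−ȳ)² = 87.6364
r_1 = 54.4215 / 87.6364 = 0.621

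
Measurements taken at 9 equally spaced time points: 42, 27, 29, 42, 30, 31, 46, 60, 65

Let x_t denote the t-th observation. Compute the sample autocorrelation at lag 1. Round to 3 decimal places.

Mean x̄ = (42 + 27 + 29 + 42 + 30 + 31 + 46 + 60 + 65)/9 = 41.3333
Numerator Σ_{t=1}^{8}(x_t−x̄)(x_{t+1}−x̄) = 749.2222
Denominator Σ(x_t−x̄)² = 1524.0000
r_1 = 749.2222 / 1524.0000 = 0.492

0.492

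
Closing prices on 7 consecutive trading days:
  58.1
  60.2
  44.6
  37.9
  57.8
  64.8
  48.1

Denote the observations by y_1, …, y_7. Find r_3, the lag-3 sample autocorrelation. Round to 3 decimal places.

-0.118

Mean ȳ = (58.1 + 60.2 + 44.6 + 37.9 + 57.8 + 64.8 + 48.1)/7 = 53.0714
Deviations from mean: 5.0286, 7.1286, -8.4714, -15.1714, 4.7286, 11.7286, -4.9714
Σ(y_t−ȳ)(y_{t+3}−ȳ) = (-76.2906) + (33.7080) + (-99.3578) + (75.4237) = -66.5167
Denominator Σ(y_t−ȳ)² = 562.6743
r_3 = -66.5167 / 562.6743 = -0.118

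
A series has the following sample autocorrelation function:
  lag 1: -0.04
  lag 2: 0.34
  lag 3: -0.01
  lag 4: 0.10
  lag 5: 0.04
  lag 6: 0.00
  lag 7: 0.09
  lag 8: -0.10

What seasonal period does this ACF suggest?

The largest autocorrelation is r_2 = 0.34; the remaining lags stay at or below 0.10.
The dominant spike at lag 2 indicates a seasonal period of 2.

2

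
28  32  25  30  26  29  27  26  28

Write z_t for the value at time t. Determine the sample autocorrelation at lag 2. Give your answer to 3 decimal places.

0.402

Mean z̄ = (28 + 32 + 25 + 30 + 26 + 29 + 27 + 26 + 28)/9 = 27.8889
Σ(z_t−z̄)(z_{t+2}−z̄) = (-0.3210) + (8.6790) + (5.4568) + (2.3457) + (1.6790) + (-2.0988) + (-0.0988) = 15.6420
Denominator Σ(z_t−z̄)² = 38.8889
r_2 = 15.6420 / 38.8889 = 0.402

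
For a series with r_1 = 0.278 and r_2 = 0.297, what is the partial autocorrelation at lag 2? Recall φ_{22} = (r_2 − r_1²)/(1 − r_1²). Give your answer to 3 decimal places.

φ_{22} = (r_2 − r_1²) / (1 − r_1²)
r_1² = (0.278)² = 0.077284
Numerator = 0.297 − 0.0773 = 0.2197; denominator = 1 − 0.0773 = 0.9227
φ_{22} = 0.2197 / 0.9227 = 0.238

0.238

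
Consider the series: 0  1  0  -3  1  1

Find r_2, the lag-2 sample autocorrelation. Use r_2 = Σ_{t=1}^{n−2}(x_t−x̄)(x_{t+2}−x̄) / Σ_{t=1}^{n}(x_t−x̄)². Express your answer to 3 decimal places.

Mean x̄ = (0 + 1 + 0 − 3 + 1 + 1)/6 = 0.0000
Deviations from mean: 0.0000, 1.0000, 0.0000, -3.0000, 1.0000, 1.0000
Numerator Σ_{t=1}^{4}(x_t−x̄)(x_{t+2}−x̄) = -6.0000
Denominator Σ(x_t−x̄)² = 12.0000
r_2 = -6.0000 / 12.0000 = -0.500

-0.500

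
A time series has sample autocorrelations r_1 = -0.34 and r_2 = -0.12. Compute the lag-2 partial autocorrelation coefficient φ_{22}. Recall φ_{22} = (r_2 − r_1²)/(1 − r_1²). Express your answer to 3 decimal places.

-0.266

φ_{22} = (r_2 − r_1²) / (1 − r_1²)
r_1² = (-0.34)² = 0.1156
Numerator = -0.12 − 0.1156 = -0.2356; denominator = 1 − 0.1156 = 0.8844
φ_{22} = -0.2356 / 0.8844 = -0.266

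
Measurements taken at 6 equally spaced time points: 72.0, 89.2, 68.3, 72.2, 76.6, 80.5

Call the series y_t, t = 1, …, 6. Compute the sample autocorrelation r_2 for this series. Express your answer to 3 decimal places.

-0.128

Mean ȳ = (72.0 + 89.2 + 68.3 + 72.2 + 76.6 + 80.5)/6 = 76.4667
Σ(y_t−ȳ)(y_{t+2}−ȳ) = (36.4778) + (-54.3289) + (-1.0889) + (-17.2089) = -36.1489
Denominator Σ(y_t−ȳ)² = 283.2733
r_2 = -36.1489 / 283.2733 = -0.128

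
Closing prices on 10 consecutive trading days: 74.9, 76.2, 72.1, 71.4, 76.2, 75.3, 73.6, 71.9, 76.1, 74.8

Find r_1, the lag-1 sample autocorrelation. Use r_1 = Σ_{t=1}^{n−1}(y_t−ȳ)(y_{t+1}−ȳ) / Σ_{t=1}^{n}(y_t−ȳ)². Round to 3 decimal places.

-0.089

Mean ȳ = (74.9 + 76.2 + 72.1 + 71.4 + 76.2 + 75.3 + 73.6 + 71.9 + 76.1 + 74.8)/10 = 74.2500
Numerator Σ_{t=1}^{9}(y_t−ȳ)(y_{t+1}−ȳ) = -2.7925
Denominator Σ(y_t−ȳ)² = 31.5450
r_1 = -2.7925 / 31.5450 = -0.089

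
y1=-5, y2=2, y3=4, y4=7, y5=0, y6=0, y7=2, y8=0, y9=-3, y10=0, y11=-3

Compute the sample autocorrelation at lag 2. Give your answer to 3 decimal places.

-0.060

Mean ȳ = (-5 + 2 + 4 + 7 + 0 + 0 + 2 + 0 − 3 + 0 − 3)/11 = 0.3636
Numerator Σ_{t=1}^{9}(y_t−ȳ)(y_{t+2}−ȳ) = -6.9008
Denominator Σ(y_t−ȳ)² = 114.5455
r_2 = -6.9008 / 114.5455 = -0.060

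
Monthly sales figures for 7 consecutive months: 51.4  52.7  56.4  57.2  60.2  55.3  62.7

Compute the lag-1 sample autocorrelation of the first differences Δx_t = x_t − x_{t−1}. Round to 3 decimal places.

First differences Δx: 1.3, 3.7, 0.8, 3.0, -4.9, 7.4
Mean of differences = 1.8833
Numerator Σ(Δx_t−Δx̄)(Δx_{t+1}−Δx̄) = -49.2336
Denominator Σ(Δx_t−Δx̄)² = 82.5083
r_1(Δx) = -49.2336 / 82.5083 = -0.597

-0.597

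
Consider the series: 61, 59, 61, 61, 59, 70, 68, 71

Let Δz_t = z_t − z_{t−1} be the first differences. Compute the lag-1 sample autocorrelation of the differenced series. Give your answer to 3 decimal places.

-0.523

First differences Δz: -2, 2, 0, -2, 11, -2, 3
Mean of differences = 1.4286
Numerator Σ(Δz_t−Δz̄)(Δz_{t+1}−Δz̄) = -68.8980
Denominator Σ(Δz_t−Δz̄)² = 131.7143
r_1(Δz) = -68.8980 / 131.7143 = -0.523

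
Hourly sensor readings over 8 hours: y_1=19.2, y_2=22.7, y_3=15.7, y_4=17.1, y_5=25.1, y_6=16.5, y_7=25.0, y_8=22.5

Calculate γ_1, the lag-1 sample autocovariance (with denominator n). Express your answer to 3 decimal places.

-5.020

Mean ȳ = (19.2 + 22.7 + 15.7 + 17.1 + 25.1 + 16.5 + 25.0 + 22.5)/8 = 20.4750
Deviations: -1.2750, 2.2250, -4.7750, -3.3750, 4.6250, -3.9750, 4.5250, 2.0250
Σ_{t=1}^{7}(y_t−ȳ)(y_{t+1}−ȳ) = -40.1631
γ_1 = -40.1631 / 8 = -5.020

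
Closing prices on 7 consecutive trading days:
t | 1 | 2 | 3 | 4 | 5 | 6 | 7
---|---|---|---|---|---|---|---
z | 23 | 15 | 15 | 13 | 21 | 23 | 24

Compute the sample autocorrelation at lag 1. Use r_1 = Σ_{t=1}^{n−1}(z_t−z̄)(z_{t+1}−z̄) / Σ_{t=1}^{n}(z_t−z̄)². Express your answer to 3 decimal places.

0.319

Mean z̄ = (23 + 15 + 15 + 13 + 21 + 23 + 24)/7 = 19.1429
Σ(z_t−z̄)(z_{t+1}−z̄) = (-15.9796) + (17.1633) + (25.4490) + (-11.4082) + (7.1633) + (18.7347) = 41.1224
Denominator Σ(z_t−z̄)² = 128.8571
r_1 = 41.1224 / 128.8571 = 0.319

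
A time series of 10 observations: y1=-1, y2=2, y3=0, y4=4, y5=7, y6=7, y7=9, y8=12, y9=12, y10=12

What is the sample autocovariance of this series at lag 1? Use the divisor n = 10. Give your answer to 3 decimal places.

15.384

Mean ȳ = (-1 + 2 + 0 + 4 + 7 + 7 + 9 + 12 + 12 + 12)/10 = 6.4000
Σ_{t=1}^{9}(y_t−ȳ)(y_{t+1}−ȳ) = 153.8400
γ_1 = 153.8400 / 10 = 15.384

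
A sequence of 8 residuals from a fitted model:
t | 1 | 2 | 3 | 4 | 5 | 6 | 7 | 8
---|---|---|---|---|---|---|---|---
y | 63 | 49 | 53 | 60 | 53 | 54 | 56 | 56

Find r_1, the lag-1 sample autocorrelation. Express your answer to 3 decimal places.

-0.386

Mean ȳ = (63 + 49 + 53 + 60 + 53 + 54 + 56 + 56)/8 = 55.5000
Deviations from mean: 7.5000, -6.5000, -2.5000, 4.5000, -2.5000, -1.5000, 0.5000, 0.5000
Σ(y_t−ȳ)(y_{t+1}−ȳ) = (-48.7500) + (16.2500) + (-11.2500) + (-11.2500) + (3.7500) + (-0.7500) + (0.2500) = -51.7500
Denominator Σ(y_t−ȳ)² = 134.0000
r_1 = -51.7500 / 134.0000 = -0.386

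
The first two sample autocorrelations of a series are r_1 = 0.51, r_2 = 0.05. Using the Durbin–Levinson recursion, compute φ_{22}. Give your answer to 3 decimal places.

-0.284

φ_{22} = (r_2 − r_1²) / (1 − r_1²)
r_1² = (0.51)² = 0.2601
Numerator = 0.05 − 0.2601 = -0.2101; denominator = 1 − 0.2601 = 0.7399
φ_{22} = -0.2101 / 0.7399 = -0.284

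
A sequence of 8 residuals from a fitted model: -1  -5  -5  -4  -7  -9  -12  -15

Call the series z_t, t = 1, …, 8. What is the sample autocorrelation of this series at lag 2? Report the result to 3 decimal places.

Mean z̄ = (-1 − 5 − 5 − 4 − 7 − 9 − 12 − 15)/8 = -7.2500
Σ(z_t−z̄)(z_{t+2}−z̄) = (14.0625) + (7.3125) + (0.5625) + (-5.6875) + (-1.1875) + (13.5625) = 28.6250
Denominator Σ(z_t−z̄)² = 145.5000
r_2 = 28.6250 / 145.5000 = 0.197

0.197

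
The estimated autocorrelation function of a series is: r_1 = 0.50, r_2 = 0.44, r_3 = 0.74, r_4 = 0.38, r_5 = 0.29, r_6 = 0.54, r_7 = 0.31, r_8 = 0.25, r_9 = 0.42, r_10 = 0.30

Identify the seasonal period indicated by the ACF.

3

The largest autocorrelation is r_3 = 0.74, with a weaker echo at lag 6 (0.54); the remaining lags stay at or below 0.50. The elevated value at lag 1 (0.50), dropping to 0.44 at lag 2, reflects decaying short-term dependence rather than seasonality.
The dominant spike at lag 3 indicates a seasonal period of 3.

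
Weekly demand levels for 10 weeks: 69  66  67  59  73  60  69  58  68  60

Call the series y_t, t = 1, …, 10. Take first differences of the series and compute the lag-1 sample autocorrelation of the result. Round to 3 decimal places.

-0.892

First differences Δy: -3, 1, -8, 14, -13, 9, -11, 10, -8
Mean of differences = -1.0000
Numerator Σ(Δy_t−Δȳ)(Δy_{t+1}−Δȳ) = -710.0000
Denominator Σ(Δy_t−Δȳ)² = 796.0000
r_1(Δy) = -710.0000 / 796.0000 = -0.892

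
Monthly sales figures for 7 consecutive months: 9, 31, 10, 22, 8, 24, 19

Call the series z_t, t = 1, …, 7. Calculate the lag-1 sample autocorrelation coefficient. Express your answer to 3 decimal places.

-0.741

Mean z̄ = (9 + 31 + 10 + 22 + 8 + 24 + 19)/7 = 17.5714
Deviations from mean: -8.5714, 13.4286, -7.5714, 4.4286, -9.5714, 6.4286, 1.4286
Numerator Σ_{t=1}^{6}(z_t−z̄)(z_{t+1}−z̄) = -345.0408
Denominator Σ(z_t−z̄)² = 465.7143
r_1 = -345.0408 / 465.7143 = -0.741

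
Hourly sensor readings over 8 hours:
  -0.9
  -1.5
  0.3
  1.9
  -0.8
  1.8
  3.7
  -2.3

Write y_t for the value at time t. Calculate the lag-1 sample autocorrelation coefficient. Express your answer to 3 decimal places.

-0.169

Mean ȳ = (-0.9 − 1.5 + 0.3 + 1.9 − 0.8 + 1.8 + 3.7 − 2.3)/8 = 0.2750
Deviations from mean: -1.1750, -1.7750, 0.0250, 1.6250, -1.0750, 1.5250, 3.4250, -2.5750
Numerator Σ_{t=1}^{7}(y_t−ȳ)(y_{t+1}−ȳ) = -4.9006
Denominator Σ(y_t−ȳ)² = 29.0150
r_1 = -4.9006 / 29.0150 = -0.169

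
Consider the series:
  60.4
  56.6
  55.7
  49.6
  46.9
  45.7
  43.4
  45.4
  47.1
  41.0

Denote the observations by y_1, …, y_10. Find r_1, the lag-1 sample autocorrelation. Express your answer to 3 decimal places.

0.578

Mean ȳ = (60.4 + 56.6 + 55.7 + 49.6 + 46.9 + 45.7 + 43.4 + 45.4 + 47.1 + 41.0)/10 = 49.1800
Numerator Σ_{t=1}^{9}(y_t−ȳ)(y_{t+1}−ȳ) = 208.1856
Denominator Σ(y_t−ȳ)² = 359.8760
r_1 = 208.1856 / 359.8760 = 0.578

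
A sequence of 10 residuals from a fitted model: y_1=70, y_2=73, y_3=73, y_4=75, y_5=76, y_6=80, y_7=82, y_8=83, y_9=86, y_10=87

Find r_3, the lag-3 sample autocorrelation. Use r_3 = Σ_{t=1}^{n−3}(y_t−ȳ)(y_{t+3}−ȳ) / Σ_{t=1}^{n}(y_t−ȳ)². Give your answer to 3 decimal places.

Mean ȳ = (70 + 73 + 73 + 75 + 76 + 80 + 82 + 83 + 86 + 87)/10 = 78.5000
Numerator Σ_{t=1}^{7}(y_t−ȳ)(y_{t+3}−ȳ) = 52.7500
Denominator Σ(y_t−ȳ)² = 314.5000
r_3 = 52.7500 / 314.5000 = 0.168

0.168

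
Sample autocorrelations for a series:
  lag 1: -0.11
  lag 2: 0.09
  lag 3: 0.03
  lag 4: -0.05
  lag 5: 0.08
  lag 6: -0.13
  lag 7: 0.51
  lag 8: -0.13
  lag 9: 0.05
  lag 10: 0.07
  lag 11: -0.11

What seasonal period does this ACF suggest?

The largest autocorrelation is r_7 = 0.51; the remaining lags stay at or below 0.09.
The dominant spike at lag 7 indicates a seasonal period of 7.

7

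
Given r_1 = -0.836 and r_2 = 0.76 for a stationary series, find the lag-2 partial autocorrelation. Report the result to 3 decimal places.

φ_{22} = (r_2 − r_1²) / (1 − r_1²)
r_1² = (-0.836)² = 0.698896
Numerator = 0.76 − 0.6989 = 0.0611; denominator = 1 − 0.6989 = 0.3011
φ_{22} = 0.0611 / 0.3011 = 0.203

0.203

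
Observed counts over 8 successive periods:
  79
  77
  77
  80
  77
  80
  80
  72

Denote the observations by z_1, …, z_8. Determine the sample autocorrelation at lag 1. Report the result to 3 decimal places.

Mean z̄ = (79 + 77 + 77 + 80 + 77 + 80 + 80 + 72)/8 = 77.7500
Numerator Σ_{t=1}^{7}(z_t−z̄)(z_{t+1}−z̄) = -13.3125
Denominator Σ(z_t−z̄)² = 51.5000
r_1 = -13.3125 / 51.5000 = -0.258

-0.258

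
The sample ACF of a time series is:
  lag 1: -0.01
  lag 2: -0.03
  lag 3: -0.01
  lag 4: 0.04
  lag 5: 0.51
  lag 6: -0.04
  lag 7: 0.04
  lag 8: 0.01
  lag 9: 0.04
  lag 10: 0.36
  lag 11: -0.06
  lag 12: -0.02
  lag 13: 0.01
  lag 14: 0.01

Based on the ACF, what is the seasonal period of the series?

5

The largest autocorrelation is r_5 = 0.51, with a weaker echo at lag 10 (0.36); the remaining lags stay at or below 0.04.
The dominant spike at lag 5 indicates a seasonal period of 5.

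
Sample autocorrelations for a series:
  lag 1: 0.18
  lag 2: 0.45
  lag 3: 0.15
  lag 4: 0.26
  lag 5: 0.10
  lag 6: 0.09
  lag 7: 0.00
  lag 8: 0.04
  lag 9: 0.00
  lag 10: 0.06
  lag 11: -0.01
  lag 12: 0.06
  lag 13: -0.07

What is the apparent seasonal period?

2

The largest autocorrelation is r_2 = 0.45, with a weaker echo at lag 4 (0.26); the remaining lags stay at or below 0.18.
The dominant spike at lag 2 indicates a seasonal period of 2.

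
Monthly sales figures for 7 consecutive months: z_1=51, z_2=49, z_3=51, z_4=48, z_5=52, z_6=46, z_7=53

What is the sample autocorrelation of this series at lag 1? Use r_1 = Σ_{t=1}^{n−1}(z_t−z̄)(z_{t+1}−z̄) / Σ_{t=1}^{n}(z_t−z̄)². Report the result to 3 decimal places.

-0.778

Mean z̄ = (51 + 49 + 51 + 48 + 52 + 46 + 53)/7 = 50.0000
Deviations from mean: 1.0000, -1.0000, 1.0000, -2.0000, 2.0000, -4.0000, 3.0000
Numerator Σ_{t=1}^{6}(z_t−z̄)(z_{t+1}−z̄) = -28.0000
Denominator Σ(z_t−z̄)² = 36.0000
r_1 = -28.0000 / 36.0000 = -0.778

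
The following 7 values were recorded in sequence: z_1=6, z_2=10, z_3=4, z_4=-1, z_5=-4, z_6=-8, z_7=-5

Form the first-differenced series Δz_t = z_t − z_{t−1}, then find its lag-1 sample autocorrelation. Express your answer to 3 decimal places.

First differences Δz: 4, -6, -5, -3, -4, 3
Mean of differences = -1.8333
Numerator Σ(Δz_t−Δz̄)(Δz_{t+1}−Δz̄) = -15.3611
Denominator Σ(Δz_t−Δz̄)² = 90.8333
r_1(Δz) = -15.3611 / 90.8333 = -0.169

-0.169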